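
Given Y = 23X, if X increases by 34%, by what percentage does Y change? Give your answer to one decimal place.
34.0%

For Y = 23X:
If X → X(1 + 0.34)
Then Y → Y · (1 + 0.34)^1
     = Y · 1.3400

Percentage change = ((1 + 0.34)^1 − 1) × 100% = 34.0%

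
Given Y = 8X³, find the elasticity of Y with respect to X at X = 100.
Elasticity = 3

Elasticity = (dY/dX) · (X/Y)

dY/dX = 24·X²
At X = 100: dY/dX = 240000, Y = 8000000

Elasticity = 240000 · (100 / 8000000) = 3

Interpretation: for a small percentage change in X, the percentage change in Y is approximately 3.00 times as large.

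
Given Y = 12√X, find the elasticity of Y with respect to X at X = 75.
Elasticity = 1/2

Elasticity = (dY/dX) · (X/Y)

dY/dX = 6/√X
At X = 75: dY/dX = 2·√3/5, Y = 60·√3

Elasticity = (2·√3/5) · (75 / (60·√3)) = 1/2

Interpretation: for a small percentage change in X, the percentage change in Y is approximately 0.50 times as large.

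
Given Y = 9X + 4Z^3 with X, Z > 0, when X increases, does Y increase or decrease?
Y increases

Taking the partial derivative:
∂Y/∂X = 9

∂Y/∂X = 9 > 0 (assuming positive values)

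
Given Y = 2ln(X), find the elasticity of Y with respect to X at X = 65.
Elasticity = 1/ln(65) ≈ 0.2396

Elasticity = (dY/dX) · (X/Y)

dY/dX = 2/X
At X = 65: dY/dX = 2/65, Y = 2·ln(65)

Elasticity = (2/65) · (65 / (2·ln(65))) = 1/ln(65) ≈ 0.2396

Interpretation: for a small percentage change in X, the percentage change in Y is approximately 0.24 times as large.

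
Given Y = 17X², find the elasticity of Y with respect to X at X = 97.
Elasticity = 2

Elasticity = (dY/dX) · (X/Y)

dY/dX = 34·X
At X = 97: dY/dX = 3298, Y = 159953

Elasticity = 3298 · (97 / 159953) = 2

Interpretation: for a small percentage change in X, the percentage change in Y is approximately 2.00 times as large.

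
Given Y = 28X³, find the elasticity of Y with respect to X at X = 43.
Elasticity = 3

Elasticity = (dY/dX) · (X/Y)

dY/dX = 84·X²
At X = 43: dY/dX = 155316, Y = 2226196

Elasticity = 155316 · (43 / 2226196) = 3

Interpretation: for a small percentage change in X, the percentage change in Y is approximately 3.00 times as large.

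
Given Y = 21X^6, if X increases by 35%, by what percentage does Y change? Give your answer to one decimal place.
505.3%

For Y = 21X^6:
If X → X(1 + 0.35)
Then Y → Y · (1 + 0.35)^6
     ≈ Y · 6.0534

Percentage change = ((1 + 0.35)^6 − 1) × 100% ≈ 505.3%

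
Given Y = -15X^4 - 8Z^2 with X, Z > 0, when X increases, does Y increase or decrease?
Y decreases

Taking the partial derivative:
∂Y/∂X = -60X^3

∂Y/∂X = -60X^3 < 0 (assuming positive values)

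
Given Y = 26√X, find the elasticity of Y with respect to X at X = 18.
Elasticity = 1/2

Elasticity = (dY/dX) · (X/Y)

dY/dX = 13/√X
At X = 18: dY/dX = 13·√2/6, Y = 78·√2

Elasticity = (13·√2/6) · (18 / (78·√2)) = 1/2

Interpretation: for a small percentage change in X, the percentage change in Y is approximately 0.50 times as large.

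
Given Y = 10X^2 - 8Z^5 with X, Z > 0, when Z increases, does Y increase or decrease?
Y decreases

Taking the partial derivative:
∂Y/∂Z = -40Z^4

∂Y/∂Z = -40Z^4 < 0 (assuming positive values)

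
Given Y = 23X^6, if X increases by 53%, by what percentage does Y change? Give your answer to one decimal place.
1182.8%

For Y = 23X^6:
If X → X(1 + 0.53)
Then Y → Y · (1 + 0.53)^6
     ≈ Y · 12.8277

Percentage change = ((1 + 0.53)^6 − 1) × 100% ≈ 1182.8%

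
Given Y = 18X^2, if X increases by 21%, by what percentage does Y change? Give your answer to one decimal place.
46.4%

For Y = 18X^2:
If X → X(1 + 0.21)
Then Y → Y · (1 + 0.21)^2
     = Y · 1.4641

Percentage change = ((1 + 0.21)^2 − 1) × 100% ≈ 46.4%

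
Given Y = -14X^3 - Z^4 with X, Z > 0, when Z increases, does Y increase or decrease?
Y decreases

Taking the partial derivative:
∂Y/∂Z = -4Z^3

∂Y/∂Z = -4Z^3 < 0 (assuming positive values)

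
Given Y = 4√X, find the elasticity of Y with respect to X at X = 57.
Elasticity = 1/2

Elasticity = (dY/dX) · (X/Y)

dY/dX = 2/√X
At X = 57: dY/dX = 2·√57/57, Y = 4·√57

Elasticity = (2·√57/57) · (57 / (4·√57)) = 1/2

Interpretation: for a small percentage change in X, the percentage change in Y is approximately 0.50 times as large.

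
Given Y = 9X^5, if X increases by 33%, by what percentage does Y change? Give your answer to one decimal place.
316.2%

For Y = 9X^5:
If X → X(1 + 0.33)
Then Y → Y · (1 + 0.33)^5
     ≈ Y · 4.1616

Percentage change = ((1 + 0.33)^5 − 1) × 100% ≈ 316.2%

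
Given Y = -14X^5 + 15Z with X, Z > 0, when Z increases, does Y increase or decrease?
Y increases

Taking the partial derivative:
∂Y/∂Z = 15

∂Y/∂Z = 15 > 0 (assuming positive values)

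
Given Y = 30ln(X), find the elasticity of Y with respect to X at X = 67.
Elasticity = 1/ln(67) ≈ 0.2378

Elasticity = (dY/dX) · (X/Y)

dY/dX = 30/X
At X = 67: dY/dX = 30/67, Y = 30·ln(67)

Elasticity = (30/67) · (67 / (30·ln(67))) = 1/ln(67) ≈ 0.2378

Interpretation: for a small percentage change in X, the percentage change in Y is approximately 0.24 times as large.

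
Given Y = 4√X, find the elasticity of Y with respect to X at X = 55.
Elasticity = 1/2

Elasticity = (dY/dX) · (X/Y)

dY/dX = 2/√X
At X = 55: dY/dX = 2·√55/55, Y = 4·√55

Elasticity = (2·√55/55) · (55 / (4·√55)) = 1/2

Interpretation: for a small percentage change in X, the percentage change in Y is approximately 0.50 times as large.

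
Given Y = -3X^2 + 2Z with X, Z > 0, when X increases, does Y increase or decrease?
Y decreases

Taking the partial derivative:
∂Y/∂X = -6X

∂Y/∂X = -6X < 0 (assuming positive values)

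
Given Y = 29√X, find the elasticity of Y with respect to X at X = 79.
Elasticity = 1/2

Elasticity = (dY/dX) · (X/Y)

dY/dX = 29/(2·√X)
At X = 79: dY/dX = 29·√79/158, Y = 29·√79

Elasticity = (29·√79/158) · (79 / (29·√79)) = 1/2

Interpretation: for a small percentage change in X, the percentage change in Y is approximately 0.50 times as large.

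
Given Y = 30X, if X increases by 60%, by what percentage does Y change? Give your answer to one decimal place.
60.0%

For Y = 30X:
If X → X(1 + 0.6)
Then Y → Y · (1 + 0.6)^1
     = Y · 1.6000

Percentage change = ((1 + 0.6)^1 − 1) × 100% = 60.0%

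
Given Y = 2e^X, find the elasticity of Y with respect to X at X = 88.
Elasticity = 88

Elasticity = (dY/dX) · (X/Y)

dY/dX = 2·e^X
At X = 88: dY/dX = 2·e^88, Y = 2·e^88

Elasticity = (2·e^88) · (88 / (2·e^88)) = 88

Interpretation: for a small percentage change in X, the percentage change in Y is approximately 88.00 times as large.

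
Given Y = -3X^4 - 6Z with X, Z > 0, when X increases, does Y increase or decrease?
Y decreases

Taking the partial derivative:
∂Y/∂X = -12X^3

∂Y/∂X = -12X^3 < 0 (assuming positive values)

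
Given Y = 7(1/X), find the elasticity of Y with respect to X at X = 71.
Elasticity = -1

Elasticity = (dY/dX) · (X/Y)

dY/dX = -7/X²
At X = 71: dY/dX = -7/5041, Y = 7/71

Elasticity = (-7/5041) · (71 / (7/71)) = -1

Interpretation: for a small percentage change in X, the percentage change in Y is approximately -1.00 times as large.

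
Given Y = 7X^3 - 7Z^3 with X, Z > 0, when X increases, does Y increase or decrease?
Y increases

Taking the partial derivative:
∂Y/∂X = 21X^2

∂Y/∂X = 21X^2 > 0 (assuming positive values)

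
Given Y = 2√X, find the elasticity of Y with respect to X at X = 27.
Elasticity = 1/2

Elasticity = (dY/dX) · (X/Y)

dY/dX = 1/√X
At X = 27: dY/dX = √3/9, Y = 6·√3

Elasticity = (√3/9) · (27 / (6·√3)) = 1/2

Interpretation: for a small percentage change in X, the percentage change in Y is approximately 0.50 times as large.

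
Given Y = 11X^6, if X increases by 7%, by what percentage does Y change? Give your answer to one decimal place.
50.1%

For Y = 11X^6:
If X → X(1 + 0.07)
Then Y → Y · (1 + 0.07)^6
     ≈ Y · 1.5007

Percentage change = ((1 + 0.07)^6 − 1) × 100% ≈ 50.1%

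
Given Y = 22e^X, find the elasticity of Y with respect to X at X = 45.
Elasticity = 45

Elasticity = (dY/dX) · (X/Y)

dY/dX = 22·e^X
At X = 45: dY/dX = 22·e^45, Y = 22·e^45

Elasticity = (22·e^45) · (45 / (22·e^45)) = 45

Interpretation: for a small percentage change in X, the percentage change in Y is approximately 45.00 times as large.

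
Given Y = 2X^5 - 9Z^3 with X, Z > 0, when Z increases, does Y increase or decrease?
Y decreases

Taking the partial derivative:
∂Y/∂Z = -27Z^2

∂Y/∂Z = -27Z^2 < 0 (assuming positive values)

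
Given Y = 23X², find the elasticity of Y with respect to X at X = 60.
Elasticity = 2

Elasticity = (dY/dX) · (X/Y)

dY/dX = 46·X
At X = 60: dY/dX = 2760, Y = 82800

Elasticity = 2760 · (60 / 82800) = 2

Interpretation: for a small percentage change in X, the percentage change in Y is approximately 2.00 times as large.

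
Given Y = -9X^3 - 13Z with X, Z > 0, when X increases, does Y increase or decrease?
Y decreases

Taking the partial derivative:
∂Y/∂X = -27X^2

∂Y/∂X = -27X^2 < 0 (assuming positive values)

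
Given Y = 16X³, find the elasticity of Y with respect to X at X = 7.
Elasticity = 3

Elasticity = (dY/dX) · (X/Y)

dY/dX = 48·X²
At X = 7: dY/dX = 2352, Y = 5488

Elasticity = 2352 · (7 / 5488) = 3

Interpretation: for a small percentage change in X, the percentage change in Y is approximately 3.00 times as large.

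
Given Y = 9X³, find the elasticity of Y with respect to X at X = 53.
Elasticity = 3

Elasticity = (dY/dX) · (X/Y)

dY/dX = 27·X²
At X = 53: dY/dX = 75843, Y = 1339893

Elasticity = 75843 · (53 / 1339893) = 3

Interpretation: for a small percentage change in X, the percentage change in Y is approximately 3.00 times as large.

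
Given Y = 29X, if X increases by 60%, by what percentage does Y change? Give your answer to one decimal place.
60.0%

For Y = 29X:
If X → X(1 + 0.6)
Then Y → Y · (1 + 0.6)^1
     = Y · 1.6000

Percentage change = ((1 + 0.6)^1 − 1) × 100% = 60.0%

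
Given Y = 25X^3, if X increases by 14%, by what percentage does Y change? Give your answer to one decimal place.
48.2%

For Y = 25X^3:
If X → X(1 + 0.14)
Then Y → Y · (1 + 0.14)^3
     ≈ Y · 1.4815

Percentage change = ((1 + 0.14)^3 − 1) × 100% ≈ 48.2%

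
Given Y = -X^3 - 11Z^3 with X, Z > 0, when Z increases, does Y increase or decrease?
Y decreases

Taking the partial derivative:
∂Y/∂Z = -33Z^2

∂Y/∂Z = -33Z^2 < 0 (assuming positive values)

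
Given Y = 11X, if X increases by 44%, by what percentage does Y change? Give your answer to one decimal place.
44.0%

For Y = 11X:
If X → X(1 + 0.44)
Then Y → Y · (1 + 0.44)^1
     = Y · 1.4400

Percentage change = ((1 + 0.44)^1 − 1) × 100% = 44.0%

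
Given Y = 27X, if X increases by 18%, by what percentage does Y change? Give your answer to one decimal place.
18.0%

For Y = 27X:
If X → X(1 + 0.18)
Then Y → Y · (1 + 0.18)^1
     = Y · 1.1800

Percentage change = ((1 + 0.18)^1 − 1) × 100% = 18.0%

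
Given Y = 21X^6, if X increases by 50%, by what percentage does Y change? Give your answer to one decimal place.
1039.1%

For Y = 21X^6:
If X → X(1 + 0.5)
Then Y → Y · (1 + 0.5)^6
     ≈ Y · 11.3906

Percentage change = ((1 + 0.5)^6 − 1) × 100% ≈ 1039.1%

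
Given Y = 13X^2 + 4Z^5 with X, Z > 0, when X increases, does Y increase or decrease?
Y increases

Taking the partial derivative:
∂Y/∂X = 26X

∂Y/∂X = 26X > 0 (assuming positive values)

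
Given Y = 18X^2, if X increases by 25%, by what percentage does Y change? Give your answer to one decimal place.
56.3%

For Y = 18X^2:
If X → X(1 + 0.25)
Then Y → Y · (1 + 0.25)^2
     = Y · 1.5625

Percentage change = ((1 + 0.25)^2 − 1) × 100% ≈ 56.3%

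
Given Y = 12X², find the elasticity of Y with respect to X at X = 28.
Elasticity = 2

Elasticity = (dY/dX) · (X/Y)

dY/dX = 24·X
At X = 28: dY/dX = 672, Y = 9408

Elasticity = 672 · (28 / 9408) = 2

Interpretation: for a small percentage change in X, the percentage change in Y is approximately 2.00 times as large.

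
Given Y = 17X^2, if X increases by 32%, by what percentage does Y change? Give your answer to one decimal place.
74.2%

For Y = 17X^2:
If X → X(1 + 0.32)
Then Y → Y · (1 + 0.32)^2
     = Y · 1.7424

Percentage change = ((1 + 0.32)^2 − 1) × 100% ≈ 74.2%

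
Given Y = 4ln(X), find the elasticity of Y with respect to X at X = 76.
Elasticity = 1/ln(76) ≈ 0.2309

Elasticity = (dY/dX) · (X/Y)

dY/dX = 4/X
At X = 76: dY/dX = 1/19, Y = 4·ln(76)

Elasticity = (1/19) · (76 / (4·ln(76))) = 1/ln(76) ≈ 0.2309

Interpretation: for a small percentage change in X, the percentage change in Y is approximately 0.23 times as large.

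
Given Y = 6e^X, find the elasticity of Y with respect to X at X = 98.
Elasticity = 98

Elasticity = (dY/dX) · (X/Y)

dY/dX = 6·e^X
At X = 98: dY/dX = 6·e^98, Y = 6·e^98

Elasticity = (6·e^98) · (98 / (6·e^98)) = 98

Interpretation: for a small percentage change in X, the percentage change in Y is approximately 98.00 times as large.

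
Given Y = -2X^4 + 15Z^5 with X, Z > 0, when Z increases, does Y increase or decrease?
Y increases

Taking the partial derivative:
∂Y/∂Z = 75Z^4

∂Y/∂Z = 75Z^4 > 0 (assuming positive values)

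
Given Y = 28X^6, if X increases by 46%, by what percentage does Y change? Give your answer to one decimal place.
868.5%

For Y = 28X^6:
If X → X(1 + 0.46)
Then Y → Y · (1 + 0.46)^6
     ≈ Y · 9.6854

Percentage change = ((1 + 0.46)^6 − 1) × 100% ≈ 868.5%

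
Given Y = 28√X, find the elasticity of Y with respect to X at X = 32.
Elasticity = 1/2

Elasticity = (dY/dX) · (X/Y)

dY/dX = 14/√X
At X = 32: dY/dX = 7·√2/4, Y = 112·√2

Elasticity = (7·√2/4) · (32 / (112·√2)) = 1/2

Interpretation: for a small percentage change in X, the percentage change in Y is approximately 0.50 times as large.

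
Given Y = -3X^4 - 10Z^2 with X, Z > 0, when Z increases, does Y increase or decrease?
Y decreases

Taking the partial derivative:
∂Y/∂Z = -20Z

∂Y/∂Z = -20Z < 0 (assuming positive values)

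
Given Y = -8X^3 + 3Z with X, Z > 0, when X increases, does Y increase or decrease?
Y decreases

Taking the partial derivative:
∂Y/∂X = -24X^2

∂Y/∂X = -24X^2 < 0 (assuming positive values)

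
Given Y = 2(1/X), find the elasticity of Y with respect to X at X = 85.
Elasticity = -1

Elasticity = (dY/dX) · (X/Y)

dY/dX = -2/X²
At X = 85: dY/dX = -2/7225, Y = 2/85

Elasticity = (-2/7225) · (85 / (2/85)) = -1

Interpretation: for a small percentage change in X, the percentage change in Y is approximately -1.00 times as large.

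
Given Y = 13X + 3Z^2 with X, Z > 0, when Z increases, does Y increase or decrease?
Y increases

Taking the partial derivative:
∂Y/∂Z = 6Z

∂Y/∂Z = 6Z > 0 (assuming positive values)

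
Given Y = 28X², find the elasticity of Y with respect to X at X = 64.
Elasticity = 2

Elasticity = (dY/dX) · (X/Y)

dY/dX = 56·X
At X = 64: dY/dX = 3584, Y = 114688

Elasticity = 3584 · (64 / 114688) = 2

Interpretation: for a small percentage change in X, the percentage change in Y is approximately 2.00 times as large.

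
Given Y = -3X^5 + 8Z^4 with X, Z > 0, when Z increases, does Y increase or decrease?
Y increases

Taking the partial derivative:
∂Y/∂Z = 32Z^3

∂Y/∂Z = 32Z^3 > 0 (assuming positive values)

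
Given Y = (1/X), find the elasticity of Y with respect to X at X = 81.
Elasticity = -1

Elasticity = (dY/dX) · (X/Y)

dY/dX = -1/X²
At X = 81: dY/dX = -1/6561, Y = 1/81

Elasticity = (-1/6561) · (81 / (1/81)) = -1

Interpretation: for a small percentage change in X, the percentage change in Y is approximately -1.00 times as large.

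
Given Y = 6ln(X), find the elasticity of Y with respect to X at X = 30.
Elasticity = 1/ln(30) ≈ 0.2940

Elasticity = (dY/dX) · (X/Y)

dY/dX = 6/X
At X = 30: dY/dX = 1/5, Y = 6·ln(30)

Elasticity = (1/5) · (30 / (6·ln(30))) = 1/ln(30) ≈ 0.2940

Interpretation: for a small percentage change in X, the percentage change in Y is approximately 0.29 times as large.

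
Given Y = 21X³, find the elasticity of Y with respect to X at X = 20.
Elasticity = 3

Elasticity = (dY/dX) · (X/Y)

dY/dX = 63·X²
At X = 20: dY/dX = 25200, Y = 168000

Elasticity = 25200 · (20 / 168000) = 3

Interpretation: for a small percentage change in X, the percentage change in Y is approximately 3.00 times as large.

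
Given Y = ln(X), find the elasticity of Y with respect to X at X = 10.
Elasticity = 1/ln(10) ≈ 0.4343

Elasticity = (dY/dX) · (X/Y)

dY/dX = 1/X
At X = 10: dY/dX = 1/10, Y = ln(10)

Elasticity = (1/10) · (10 / (ln(10))) = 1/ln(10) ≈ 0.4343

Interpretation: for a small percentage change in X, the percentage change in Y is approximately 0.43 times as large.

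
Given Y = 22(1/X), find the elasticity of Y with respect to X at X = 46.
Elasticity = -1

Elasticity = (dY/dX) · (X/Y)

dY/dX = -22/X²
At X = 46: dY/dX = -11/1058, Y = 11/23

Elasticity = (-11/1058) · (46 / (11/23)) = -1

Interpretation: for a small percentage change in X, the percentage change in Y is approximately -1.00 times as large.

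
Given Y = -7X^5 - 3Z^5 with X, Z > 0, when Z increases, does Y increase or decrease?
Y decreases

Taking the partial derivative:
∂Y/∂Z = -15Z^4

∂Y/∂Z = -15Z^4 < 0 (assuming positive values)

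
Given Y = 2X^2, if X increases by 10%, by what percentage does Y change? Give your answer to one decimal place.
21.0%

For Y = 2X^2:
If X → X(1 + 0.1)
Then Y → Y · (1 + 0.1)^2
     = Y · 1.2100

Percentage change = ((1 + 0.1)^2 − 1) × 100% = 21.0%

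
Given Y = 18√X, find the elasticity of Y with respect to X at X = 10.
Elasticity = 1/2

Elasticity = (dY/dX) · (X/Y)

dY/dX = 9/√X
At X = 10: dY/dX = 9·√10/10, Y = 18·√10

Elasticity = (9·√10/10) · (10 / (18·√10)) = 1/2

Interpretation: for a small percentage change in X, the percentage change in Y is approximately 0.50 times as large.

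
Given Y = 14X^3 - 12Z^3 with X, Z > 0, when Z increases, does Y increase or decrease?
Y decreases

Taking the partial derivative:
∂Y/∂Z = -36Z^2

∂Y/∂Z = -36Z^2 < 0 (assuming positive values)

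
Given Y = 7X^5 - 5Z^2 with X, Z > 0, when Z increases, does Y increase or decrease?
Y decreases

Taking the partial derivative:
∂Y/∂Z = -10Z

∂Y/∂Z = -10Z < 0 (assuming positive values)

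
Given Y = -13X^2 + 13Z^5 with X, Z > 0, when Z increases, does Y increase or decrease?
Y increases

Taking the partial derivative:
∂Y/∂Z = 65Z^4

∂Y/∂Z = 65Z^4 > 0 (assuming positive values)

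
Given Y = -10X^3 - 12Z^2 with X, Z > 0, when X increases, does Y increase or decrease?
Y decreases

Taking the partial derivative:
∂Y/∂X = -30X^2

∂Y/∂X = -30X^2 < 0 (assuming positive values)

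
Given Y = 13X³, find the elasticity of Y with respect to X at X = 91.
Elasticity = 3

Elasticity = (dY/dX) · (X/Y)

dY/dX = 39·X²
At X = 91: dY/dX = 322959, Y = 9796423

Elasticity = 322959 · (91 / 9796423) = 3

Interpretation: for a small percentage change in X, the percentage change in Y is approximately 3.00 times as large.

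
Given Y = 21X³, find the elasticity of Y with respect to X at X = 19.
Elasticity = 3

Elasticity = (dY/dX) · (X/Y)

dY/dX = 63·X²
At X = 19: dY/dX = 22743, Y = 144039

Elasticity = 22743 · (19 / 144039) = 3

Interpretation: for a small percentage change in X, the percentage change in Y is approximately 3.00 times as large.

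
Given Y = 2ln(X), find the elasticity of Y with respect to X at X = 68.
Elasticity = 1/ln(68) ≈ 0.2370

Elasticity = (dY/dX) · (X/Y)

dY/dX = 2/X
At X = 68: dY/dX = 1/34, Y = 2·ln(68)

Elasticity = (1/34) · (68 / (2·ln(68))) = 1/ln(68) ≈ 0.2370

Interpretation: for a small percentage change in X, the percentage change in Y is approximately 0.24 times as large.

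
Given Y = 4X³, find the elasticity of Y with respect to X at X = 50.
Elasticity = 3

Elasticity = (dY/dX) · (X/Y)

dY/dX = 12·X²
At X = 50: dY/dX = 30000, Y = 500000

Elasticity = 30000 · (50 / 500000) = 3

Interpretation: for a small percentage change in X, the percentage change in Y is approximately 3.00 times as large.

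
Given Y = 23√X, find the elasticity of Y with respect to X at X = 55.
Elasticity = 1/2

Elasticity = (dY/dX) · (X/Y)

dY/dX = 23/(2·√X)
At X = 55: dY/dX = 23·√55/110, Y = 23·√55

Elasticity = (23·√55/110) · (55 / (23·√55)) = 1/2

Interpretation: for a small percentage change in X, the percentage change in Y is approximately 0.50 times as large.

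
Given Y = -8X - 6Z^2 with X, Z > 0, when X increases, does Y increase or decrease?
Y decreases

Taking the partial derivative:
∂Y/∂X = -8

∂Y/∂X = -8 < 0 (assuming positive values)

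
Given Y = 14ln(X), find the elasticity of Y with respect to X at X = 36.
Elasticity = 1/ln(36) ≈ 0.2791

Elasticity = (dY/dX) · (X/Y)

dY/dX = 14/X
At X = 36: dY/dX = 7/18, Y = 14·ln(36)

Elasticity = (7/18) · (36 / (14·ln(36))) = 1/ln(36) ≈ 0.2791

Interpretation: for a small percentage change in X, the percentage change in Y is approximately 0.28 times as large.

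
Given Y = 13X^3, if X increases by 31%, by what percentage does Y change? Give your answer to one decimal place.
124.8%

For Y = 13X^3:
If X → X(1 + 0.31)
Then Y → Y · (1 + 0.31)^3
     ≈ Y · 2.2481

Percentage change = ((1 + 0.31)^3 − 1) × 100% ≈ 124.8%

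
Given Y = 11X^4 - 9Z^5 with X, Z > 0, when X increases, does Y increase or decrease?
Y increases

Taking the partial derivative:
∂Y/∂X = 44X^3

∂Y/∂X = 44X^3 > 0 (assuming positive values)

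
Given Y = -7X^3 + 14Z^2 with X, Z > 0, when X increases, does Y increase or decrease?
Y decreases

Taking the partial derivative:
∂Y/∂X = -21X^2

∂Y/∂X = -21X^2 < 0 (assuming positive values)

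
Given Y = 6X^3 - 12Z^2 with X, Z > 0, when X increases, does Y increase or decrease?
Y increases

Taking the partial derivative:
∂Y/∂X = 18X^2

∂Y/∂X = 18X^2 > 0 (assuming positive values)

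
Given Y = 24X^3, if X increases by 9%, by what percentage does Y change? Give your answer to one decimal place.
29.5%

For Y = 24X^3:
If X → X(1 + 0.09)
Then Y → Y · (1 + 0.09)^3
     ≈ Y · 1.2950

Percentage change = ((1 + 0.09)^3 − 1) × 100% ≈ 29.5%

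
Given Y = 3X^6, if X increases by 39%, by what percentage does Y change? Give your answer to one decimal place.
621.3%

For Y = 3X^6:
If X → X(1 + 0.39)
Then Y → Y · (1 + 0.39)^6
     ≈ Y · 7.2125

Percentage change = ((1 + 0.39)^6 − 1) × 100% ≈ 621.3%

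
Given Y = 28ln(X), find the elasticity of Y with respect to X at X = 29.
Elasticity = 1/ln(29) ≈ 0.2970

Elasticity = (dY/dX) · (X/Y)

dY/dX = 28/X
At X = 29: dY/dX = 28/29, Y = 28·ln(29)

Elasticity = (28/29) · (29 / (28·ln(29))) = 1/ln(29) ≈ 0.2970

Interpretation: for a small percentage change in X, the percentage change in Y is approximately 0.30 times as large.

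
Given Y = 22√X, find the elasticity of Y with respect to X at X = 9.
Elasticity = 1/2

Elasticity = (dY/dX) · (X/Y)

dY/dX = 11/√X
At X = 9: dY/dX = 11/3, Y = 66

Elasticity = (11/3) · (9 / 66) = 1/2

Interpretation: for a small percentage change in X, the percentage change in Y is approximately 0.50 times as large.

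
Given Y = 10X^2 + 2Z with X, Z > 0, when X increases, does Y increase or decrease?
Y increases

Taking the partial derivative:
∂Y/∂X = 20X

∂Y/∂X = 20X > 0 (assuming positive values)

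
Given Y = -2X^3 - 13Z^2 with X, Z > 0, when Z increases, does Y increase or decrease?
Y decreases

Taking the partial derivative:
∂Y/∂Z = -26Z

∂Y/∂Z = -26Z < 0 (assuming positive values)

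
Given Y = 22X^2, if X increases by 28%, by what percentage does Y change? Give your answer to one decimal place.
63.8%

For Y = 22X^2:
If X → X(1 + 0.28)
Then Y → Y · (1 + 0.28)^2
     = Y · 1.6384

Percentage change = ((1 + 0.28)^2 − 1) × 100% ≈ 63.8%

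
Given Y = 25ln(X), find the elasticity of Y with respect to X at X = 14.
Elasticity = 1/ln(14) ≈ 0.3789

Elasticity = (dY/dX) · (X/Y)

dY/dX = 25/X
At X = 14: dY/dX = 25/14, Y = 25·ln(14)

Elasticity = (25/14) · (14 / (25·ln(14))) = 1/ln(14) ≈ 0.3789

Interpretation: for a small percentage change in X, the percentage change in Y is approximately 0.38 times as large.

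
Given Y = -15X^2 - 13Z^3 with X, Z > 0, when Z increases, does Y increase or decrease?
Y decreases

Taking the partial derivative:
∂Y/∂Z = -39Z^2

∂Y/∂Z = -39Z^2 < 0 (assuming positive values)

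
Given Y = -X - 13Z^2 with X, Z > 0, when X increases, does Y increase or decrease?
Y decreases

Taking the partial derivative:
∂Y/∂X = -1

∂Y/∂X = -1 < 0 (assuming positive values)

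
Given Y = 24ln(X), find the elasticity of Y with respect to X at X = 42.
Elasticity = 1/ln(42) ≈ 0.2675

Elasticity = (dY/dX) · (X/Y)

dY/dX = 24/X
At X = 42: dY/dX = 4/7, Y = 24·ln(42)

Elasticity = (4/7) · (42 / (24·ln(42))) = 1/ln(42) ≈ 0.2675

Interpretation: for a small percentage change in X, the percentage change in Y is approximately 0.27 times as large.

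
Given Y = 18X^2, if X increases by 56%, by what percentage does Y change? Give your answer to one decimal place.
143.4%

For Y = 18X^2:
If X → X(1 + 0.56)
Then Y → Y · (1 + 0.56)^2
     = Y · 2.4336

Percentage change = ((1 + 0.56)^2 − 1) × 100% ≈ 143.4%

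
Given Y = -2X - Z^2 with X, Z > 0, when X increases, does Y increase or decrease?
Y decreases

Taking the partial derivative:
∂Y/∂X = -2

∂Y/∂X = -2 < 0 (assuming positive values)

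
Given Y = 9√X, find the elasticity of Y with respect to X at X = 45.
Elasticity = 1/2

Elasticity = (dY/dX) · (X/Y)

dY/dX = 9/(2·√X)
At X = 45: dY/dX = 3·√5/10, Y = 27·√5

Elasticity = (3·√5/10) · (45 / (27·√5)) = 1/2

Interpretation: for a small percentage change in X, the percentage change in Y is approximately 0.50 times as large.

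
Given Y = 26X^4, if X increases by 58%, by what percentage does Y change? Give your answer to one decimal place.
523.2%

For Y = 26X^4:
If X → X(1 + 0.58)
Then Y → Y · (1 + 0.58)^4
     ≈ Y · 6.2320

Percentage change = ((1 + 0.58)^4 − 1) × 100% ≈ 523.2%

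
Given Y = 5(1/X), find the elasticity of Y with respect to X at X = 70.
Elasticity = -1

Elasticity = (dY/dX) · (X/Y)

dY/dX = -5/X²
At X = 70: dY/dX = -1/980, Y = 1/14

Elasticity = (-1/980) · (70 / (1/14)) = -1

Interpretation: for a small percentage change in X, the percentage change in Y is approximately -1.00 times as large.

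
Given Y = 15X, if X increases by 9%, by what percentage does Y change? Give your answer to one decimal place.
9.0%

For Y = 15X:
If X → X(1 + 0.09)
Then Y → Y · (1 + 0.09)^1
     = Y · 1.0900

Percentage change = ((1 + 0.09)^1 − 1) × 100% = 9.0%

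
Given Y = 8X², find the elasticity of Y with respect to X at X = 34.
Elasticity = 2

Elasticity = (dY/dX) · (X/Y)

dY/dX = 16·X
At X = 34: dY/dX = 544, Y = 9248

Elasticity = 544 · (34 / 9248) = 2

Interpretation: for a small percentage change in X, the percentage change in Y is approximately 2.00 times as large.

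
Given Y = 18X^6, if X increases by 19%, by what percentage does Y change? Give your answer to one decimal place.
184.0%

For Y = 18X^6:
If X → X(1 + 0.19)
Then Y → Y · (1 + 0.19)^6
     ≈ Y · 2.8398

Percentage change = ((1 + 0.19)^6 − 1) × 100% ≈ 184.0%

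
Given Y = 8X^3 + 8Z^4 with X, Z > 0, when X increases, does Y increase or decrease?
Y increases

Taking the partial derivative:
∂Y/∂X = 24X^2

∂Y/∂X = 24X^2 > 0 (assuming positive values)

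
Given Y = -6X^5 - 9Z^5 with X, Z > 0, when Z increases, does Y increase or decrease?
Y decreases

Taking the partial derivative:
∂Y/∂Z = -45Z^4

∂Y/∂Z = -45Z^4 < 0 (assuming positive values)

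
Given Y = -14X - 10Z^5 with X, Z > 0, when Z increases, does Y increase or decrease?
Y decreases

Taking the partial derivative:
∂Y/∂Z = -50Z^4

∂Y/∂Z = -50Z^4 < 0 (assuming positive values)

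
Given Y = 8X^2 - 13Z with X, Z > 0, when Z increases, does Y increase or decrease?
Y decreases

Taking the partial derivative:
∂Y/∂Z = -13

∂Y/∂Z = -13 < 0 (assuming positive values)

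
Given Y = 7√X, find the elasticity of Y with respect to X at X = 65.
Elasticity = 1/2

Elasticity = (dY/dX) · (X/Y)

dY/dX = 7/(2·√X)
At X = 65: dY/dX = 7·√65/130, Y = 7·√65

Elasticity = (7·√65/130) · (65 / (7·√65)) = 1/2

Interpretation: for a small percentage change in X, the percentage change in Y is approximately 0.50 times as large.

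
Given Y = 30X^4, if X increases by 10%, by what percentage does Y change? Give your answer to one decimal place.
46.4%

For Y = 30X^4:
If X → X(1 + 0.1)
Then Y → Y · (1 + 0.1)^4
     = Y · 1.4641

Percentage change = ((1 + 0.1)^4 − 1) × 100% ≈ 46.4%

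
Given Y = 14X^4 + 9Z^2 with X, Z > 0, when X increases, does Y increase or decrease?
Y increases

Taking the partial derivative:
∂Y/∂X = 56X^3

∂Y/∂X = 56X^3 > 0 (assuming positive values)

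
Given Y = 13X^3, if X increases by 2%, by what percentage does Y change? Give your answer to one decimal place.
6.1%

For Y = 13X^3:
If X → X(1 + 0.02)
Then Y → Y · (1 + 0.02)^3
     ≈ Y · 1.0612

Percentage change = ((1 + 0.02)^3 − 1) × 100% ≈ 6.1%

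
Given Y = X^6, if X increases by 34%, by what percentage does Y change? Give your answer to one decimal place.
478.9%

For Y = X^6:
If X → X(1 + 0.34)
Then Y → Y · (1 + 0.34)^6
     ≈ Y · 5.7893

Percentage change = ((1 + 0.34)^6 − 1) × 100% ≈ 478.9%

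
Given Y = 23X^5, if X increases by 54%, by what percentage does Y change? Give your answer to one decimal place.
766.2%

For Y = 23X^5:
If X → X(1 + 0.54)
Then Y → Y · (1 + 0.54)^5
     ≈ Y · 8.6617

Percentage change = ((1 + 0.54)^5 − 1) × 100% ≈ 766.2%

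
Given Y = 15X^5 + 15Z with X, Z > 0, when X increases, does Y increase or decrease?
Y increases

Taking the partial derivative:
∂Y/∂X = 75X^4

∂Y/∂X = 75X^4 > 0 (assuming positive values)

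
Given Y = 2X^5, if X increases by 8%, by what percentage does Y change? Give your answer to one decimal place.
46.9%

For Y = 2X^5:
If X → X(1 + 0.08)
Then Y → Y · (1 + 0.08)^5
     ≈ Y · 1.4693

Percentage change = ((1 + 0.08)^5 − 1) × 100% ≈ 46.9%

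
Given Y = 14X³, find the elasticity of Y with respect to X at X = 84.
Elasticity = 3

Elasticity = (dY/dX) · (X/Y)

dY/dX = 42·X²
At X = 84: dY/dX = 296352, Y = 8297856

Elasticity = 296352 · (84 / 8297856) = 3

Interpretation: for a small percentage change in X, the percentage change in Y is approximately 3.00 times as large.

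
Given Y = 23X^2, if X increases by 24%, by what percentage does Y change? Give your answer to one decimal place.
53.8%

For Y = 23X^2:
If X → X(1 + 0.24)
Then Y → Y · (1 + 0.24)^2
     = Y · 1.5376

Percentage change = ((1 + 0.24)^2 − 1) × 100% ≈ 53.8%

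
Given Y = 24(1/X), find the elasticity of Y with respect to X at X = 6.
Elasticity = -1

Elasticity = (dY/dX) · (X/Y)

dY/dX = -24/X²
At X = 6: dY/dX = -2/3, Y = 4

Elasticity = (-2/3) · (6 / 4) = -1

Interpretation: for a small percentage change in X, the percentage change in Y is approximately -1.00 times as large.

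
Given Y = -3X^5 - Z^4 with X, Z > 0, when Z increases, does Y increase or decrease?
Y decreases

Taking the partial derivative:
∂Y/∂Z = -4Z^3

∂Y/∂Z = -4Z^3 < 0 (assuming positive values)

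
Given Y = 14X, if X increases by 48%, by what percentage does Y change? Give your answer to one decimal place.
48.0%

For Y = 14X:
If X → X(1 + 0.48)
Then Y → Y · (1 + 0.48)^1
     = Y · 1.4800

Percentage change = ((1 + 0.48)^1 − 1) × 100% = 48.0%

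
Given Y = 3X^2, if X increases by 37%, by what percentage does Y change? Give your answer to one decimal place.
87.7%

For Y = 3X^2:
If X → X(1 + 0.37)
Then Y → Y · (1 + 0.37)^2
     = Y · 1.8769

Percentage change = ((1 + 0.37)^2 − 1) × 100% ≈ 87.7%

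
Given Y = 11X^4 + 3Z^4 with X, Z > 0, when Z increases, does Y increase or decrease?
Y increases

Taking the partial derivative:
∂Y/∂Z = 12Z^3

∂Y/∂Z = 12Z^3 > 0 (assuming positive values)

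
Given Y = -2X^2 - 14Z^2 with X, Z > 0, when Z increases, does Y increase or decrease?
Y decreases

Taking the partial derivative:
∂Y/∂Z = -28Z

∂Y/∂Z = -28Z < 0 (assuming positive values)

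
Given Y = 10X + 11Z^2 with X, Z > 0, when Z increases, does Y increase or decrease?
Y increases

Taking the partial derivative:
∂Y/∂Z = 22Z

∂Y/∂Z = 22Z > 0 (assuming positive values)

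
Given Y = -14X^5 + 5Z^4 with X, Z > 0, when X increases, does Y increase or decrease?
Y decreases

Taking the partial derivative:
∂Y/∂X = -70X^4

∂Y/∂X = -70X^4 < 0 (assuming positive values)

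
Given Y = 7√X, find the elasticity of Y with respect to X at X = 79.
Elasticity = 1/2

Elasticity = (dY/dX) · (X/Y)

dY/dX = 7/(2·√X)
At X = 79: dY/dX = 7·√79/158, Y = 7·√79

Elasticity = (7·√79/158) · (79 / (7·√79)) = 1/2

Interpretation: for a small percentage change in X, the percentage change in Y is approximately 0.50 times as large.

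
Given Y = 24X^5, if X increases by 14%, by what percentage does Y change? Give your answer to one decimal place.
92.5%

For Y = 24X^5:
If X → X(1 + 0.14)
Then Y → Y · (1 + 0.14)^5
     ≈ Y · 1.9254

Percentage change = ((1 + 0.14)^5 − 1) × 100% ≈ 92.5%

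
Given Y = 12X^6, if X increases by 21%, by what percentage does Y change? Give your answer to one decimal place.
213.8%

For Y = 12X^6:
If X → X(1 + 0.21)
Then Y → Y · (1 + 0.21)^6
     ≈ Y · 3.1384

Percentage change = ((1 + 0.21)^6 − 1) × 100% ≈ 213.8%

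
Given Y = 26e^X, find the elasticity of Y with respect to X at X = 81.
Elasticity = 81

Elasticity = (dY/dX) · (X/Y)

dY/dX = 26·e^X
At X = 81: dY/dX = 26·e^81, Y = 26·e^81

Elasticity = (26·e^81) · (81 / (26·e^81)) = 81

Interpretation: for a small percentage change in X, the percentage change in Y is approximately 81.00 times as large.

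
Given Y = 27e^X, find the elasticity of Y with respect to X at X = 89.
Elasticity = 89

Elasticity = (dY/dX) · (X/Y)

dY/dX = 27·e^X
At X = 89: dY/dX = 27·e^89, Y = 27·e^89

Elasticity = (27·e^89) · (89 / (27·e^89)) = 89

Interpretation: for a small percentage change in X, the percentage change in Y is approximately 89.00 times as large.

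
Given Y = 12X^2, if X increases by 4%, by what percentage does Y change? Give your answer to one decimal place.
8.2%

For Y = 12X^2:
If X → X(1 + 0.04)
Then Y → Y · (1 + 0.04)^2
     = Y · 1.0816

Percentage change = ((1 + 0.04)^2 − 1) × 100% ≈ 8.2%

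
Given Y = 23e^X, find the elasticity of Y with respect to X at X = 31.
Elasticity = 31

Elasticity = (dY/dX) · (X/Y)

dY/dX = 23·e^X
At X = 31: dY/dX = 23·e^31, Y = 23·e^31

Elasticity = (23·e^31) · (31 / (23·e^31)) = 31

Interpretation: for a small percentage change in X, the percentage change in Y is approximately 31.00 times as large.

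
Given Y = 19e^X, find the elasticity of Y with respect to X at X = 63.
Elasticity = 63

Elasticity = (dY/dX) · (X/Y)

dY/dX = 19·e^X
At X = 63: dY/dX = 19·e^63, Y = 19·e^63

Elasticity = (19·e^63) · (63 / (19·e^63)) = 63

Interpretation: for a small percentage change in X, the percentage change in Y is approximately 63.00 times as large.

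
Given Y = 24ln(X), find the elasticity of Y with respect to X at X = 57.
Elasticity = 1/ln(57) ≈ 0.2473

Elasticity = (dY/dX) · (X/Y)

dY/dX = 24/X
At X = 57: dY/dX = 8/19, Y = 24·ln(57)

Elasticity = (8/19) · (57 / (24·ln(57))) = 1/ln(57) ≈ 0.2473

Interpretation: for a small percentage change in X, the percentage change in Y is approximately 0.25 times as large.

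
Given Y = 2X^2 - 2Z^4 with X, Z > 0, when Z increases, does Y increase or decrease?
Y decreases

Taking the partial derivative:
∂Y/∂Z = -8Z^3

∂Y/∂Z = -8Z^3 < 0 (assuming positive values)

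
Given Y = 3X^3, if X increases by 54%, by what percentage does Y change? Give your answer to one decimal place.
265.2%

For Y = 3X^3:
If X → X(1 + 0.54)
Then Y → Y · (1 + 0.54)^3
     ≈ Y · 3.6523

Percentage change = ((1 + 0.54)^3 − 1) × 100% ≈ 265.2%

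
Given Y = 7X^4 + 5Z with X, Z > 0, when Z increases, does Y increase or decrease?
Y increases

Taking the partial derivative:
∂Y/∂Z = 5

∂Y/∂Z = 5 > 0 (assuming positive values)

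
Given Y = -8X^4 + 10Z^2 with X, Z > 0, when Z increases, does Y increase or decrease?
Y increases

Taking the partial derivative:
∂Y/∂Z = 20Z

∂Y/∂Z = 20Z > 0 (assuming positive values)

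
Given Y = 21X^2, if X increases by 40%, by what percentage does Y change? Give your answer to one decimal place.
96.0%

For Y = 21X^2:
If X → X(1 + 0.4)
Then Y → Y · (1 + 0.4)^2
     = Y · 1.9600

Percentage change = ((1 + 0.4)^2 − 1) × 100% = 96.0%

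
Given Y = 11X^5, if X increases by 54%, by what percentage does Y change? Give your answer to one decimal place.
766.2%

For Y = 11X^5:
If X → X(1 + 0.54)
Then Y → Y · (1 + 0.54)^5
     ≈ Y · 8.6617

Percentage change = ((1 + 0.54)^5 − 1) × 100% ≈ 766.2%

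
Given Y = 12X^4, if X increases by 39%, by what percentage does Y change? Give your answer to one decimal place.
273.3%

For Y = 12X^4:
If X → X(1 + 0.39)
Then Y → Y · (1 + 0.39)^4
     ≈ Y · 3.7330

Percentage change = ((1 + 0.39)^4 − 1) × 100% ≈ 273.3%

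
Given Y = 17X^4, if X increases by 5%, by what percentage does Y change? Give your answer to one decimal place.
21.6%

For Y = 17X^4:
If X → X(1 + 0.05)
Then Y → Y · (1 + 0.05)^4
     ≈ Y · 1.2155

Percentage change = ((1 + 0.05)^4 − 1) × 100% ≈ 21.6%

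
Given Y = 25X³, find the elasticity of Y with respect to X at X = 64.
Elasticity = 3

Elasticity = (dY/dX) · (X/Y)

dY/dX = 75·X²
At X = 64: dY/dX = 307200, Y = 6553600

Elasticity = 307200 · (64 / 6553600) = 3

Interpretation: for a small percentage change in X, the percentage change in Y is approximately 3.00 times as large.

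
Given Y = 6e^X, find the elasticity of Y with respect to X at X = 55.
Elasticity = 55

Elasticity = (dY/dX) · (X/Y)

dY/dX = 6·e^X
At X = 55: dY/dX = 6·e^55, Y = 6·e^55

Elasticity = (6·e^55) · (55 / (6·e^55)) = 55

Interpretation: for a small percentage change in X, the percentage change in Y is approximately 55.00 times as large.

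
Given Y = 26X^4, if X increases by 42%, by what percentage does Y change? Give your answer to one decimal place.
306.6%

For Y = 26X^4:
If X → X(1 + 0.42)
Then Y → Y · (1 + 0.42)^4
     ≈ Y · 4.0659

Percentage change = ((1 + 0.42)^4 − 1) × 100% ≈ 306.6%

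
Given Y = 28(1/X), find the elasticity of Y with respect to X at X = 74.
Elasticity = -1

Elasticity = (dY/dX) · (X/Y)

dY/dX = -28/X²
At X = 74: dY/dX = -7/1369, Y = 14/37

Elasticity = (-7/1369) · (74 / (14/37)) = -1

Interpretation: for a small percentage change in X, the percentage change in Y is approximately -1.00 times as large.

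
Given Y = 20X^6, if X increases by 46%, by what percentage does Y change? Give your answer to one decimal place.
868.5%

For Y = 20X^6:
If X → X(1 + 0.46)
Then Y → Y · (1 + 0.46)^6
     ≈ Y · 9.6854

Percentage change = ((1 + 0.46)^6 − 1) × 100% ≈ 868.5%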